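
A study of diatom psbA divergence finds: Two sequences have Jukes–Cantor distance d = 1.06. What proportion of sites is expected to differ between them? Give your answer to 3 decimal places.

0.568

p = (3/4)(1 − e^(−4d/3)) = 0.75 × (1 − e^(-1.413333)) = 0.75 × (1 − 0.243331) = 0.567502.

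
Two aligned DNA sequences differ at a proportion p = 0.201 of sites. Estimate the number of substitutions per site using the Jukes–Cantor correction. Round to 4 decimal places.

d = −(3/4) ln(1 − 4p/3) = −0.75 ln(1 − 0.268) = −0.75 ln(0.732)
  = −0.75 × (-0.311975) = 0.233981 substitutions/site.

0.2340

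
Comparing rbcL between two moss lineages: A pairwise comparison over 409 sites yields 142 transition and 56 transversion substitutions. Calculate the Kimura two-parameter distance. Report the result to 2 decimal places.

0.97

P = 142/409 ≈ 0.347188 and Q = 56/409 ≈ 0.136919.
Under the Kimura two-parameter model, d = −½ ln(1 − 2P − Q) − ¼ ln(1 − 2Q).
1 − 2P − Q = 0.168705, giving −½ ln(0.168705) = 0.889802.
1 − 2Q = 0.726162, giving −¼ ln(0.726162) = 0.079996.
d = 0.889802 + 0.079996 = 0.969798.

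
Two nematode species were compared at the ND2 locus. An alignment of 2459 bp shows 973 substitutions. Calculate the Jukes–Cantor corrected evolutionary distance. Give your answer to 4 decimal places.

0.5624

p = 973/2459 ≈ 0.395689.
d = −(3/4) ln(1 − 4p/3) = −0.75 ln(1 − 0.527585) = −0.75 ln(0.472415)
  = −0.75 × (-0.749897) = 0.562423 substitutions/site.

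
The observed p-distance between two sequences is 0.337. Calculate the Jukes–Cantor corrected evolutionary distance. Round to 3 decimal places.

d = −(3/4) ln(1 − 4p/3) = −0.75 ln(1 − 0.449333) = −0.75 ln(0.550667)
  = −0.75 × (-0.596625) = 0.447469 substitutions/site.

0.447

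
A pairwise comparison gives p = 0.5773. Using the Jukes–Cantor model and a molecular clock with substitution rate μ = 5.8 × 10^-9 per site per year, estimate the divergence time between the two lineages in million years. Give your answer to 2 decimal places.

d = −(3/4) ln(1 − 4p/3) = −0.75 ln(1 − 0.769733) = −0.75 ln(0.230267)
  = −0.75 × (-1.468516) = 1.101387 substitutions/site.
Under a molecular clock d = 2μt, so t = d/(2μ) = 1.101387 / (2 × 5.8 × 10^-9) = 94.95 million years.

94.95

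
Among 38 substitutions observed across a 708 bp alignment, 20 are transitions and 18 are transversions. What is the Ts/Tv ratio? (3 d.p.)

R = 20/18 = 1.111111… ≈ 1.111 (to 3 d.p.).

1.111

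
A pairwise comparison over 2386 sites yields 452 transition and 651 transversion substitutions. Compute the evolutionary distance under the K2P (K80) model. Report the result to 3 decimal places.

0.725

P = 452/2386 ≈ 0.189438 and Q = 651/2386 ≈ 0.272842.
Under the Kimura two-parameter model, d = −½ ln(1 − 2P − Q) − ¼ ln(1 − 2Q).
1 − 2P − Q = 0.348282, giving −½ ln(0.348282) = 0.527371.
1 − 2Q = 0.454316, giving −¼ ln(0.454316) = 0.197241.
d = 0.527371 + 0.197241 = 0.724612.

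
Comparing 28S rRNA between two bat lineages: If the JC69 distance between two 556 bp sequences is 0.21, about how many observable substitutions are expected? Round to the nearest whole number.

Invert JC69: p = (3/4)(1 − e^(−4d/3)) = 0.75 × (1 − e^(-0.28)) = 0.75 × (1 − 0.755784) = 0.183162.
Expected differing sites = pL ≈ 0.183162 × 556 = 101.838072 ≈ 102.

102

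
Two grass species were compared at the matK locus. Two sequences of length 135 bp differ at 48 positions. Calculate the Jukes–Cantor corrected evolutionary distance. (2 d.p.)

0.48

p = 48/135 ≈ 0.355556.
d = −(3/4) ln(1 − 4p/3) = −0.75 ln(1 − 0.474075) = −0.75 ln(0.525925)
  = −0.75 × (-0.642597) = 0.481948 substitutions/site.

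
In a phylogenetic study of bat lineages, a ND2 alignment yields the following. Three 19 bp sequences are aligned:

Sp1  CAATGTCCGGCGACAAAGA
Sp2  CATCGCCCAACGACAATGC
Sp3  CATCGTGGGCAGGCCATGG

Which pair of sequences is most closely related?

Sp1 and Sp2

Sp1–Sp2: 7/19 differ, p = 0.368, d = 0.507.
Sp1–Sp3: 10/19 differ, p = 0.526, d = 0.907.
Sp2–Sp3: 9/19 differ, p = 0.474, d = 0.749.
The smallest distance is between Sp1 and Sp2.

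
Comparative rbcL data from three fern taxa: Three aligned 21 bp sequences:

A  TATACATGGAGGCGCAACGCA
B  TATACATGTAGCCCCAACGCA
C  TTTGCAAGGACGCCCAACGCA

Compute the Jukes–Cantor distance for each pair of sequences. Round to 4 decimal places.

d(A,B) = 0.1585, d(A,C) = 0.2865, d(B,C) = 0.3597

A–B: 3/21 sites differ → p ≈ 0.142857, d = −0.75 ln(1 − 0.190476) = 0.158482 ≈ 0.1585.
A–C: 5/21 sites differ → p ≈ 0.238095, d = −0.75 ln(1 − 0.31746) = 0.286451 ≈ 0.2865.
B–C: 6/21 sites differ → p ≈ 0.285714, d = −0.75 ln(1 − 0.380952) = 0.359679 ≈ 0.3597.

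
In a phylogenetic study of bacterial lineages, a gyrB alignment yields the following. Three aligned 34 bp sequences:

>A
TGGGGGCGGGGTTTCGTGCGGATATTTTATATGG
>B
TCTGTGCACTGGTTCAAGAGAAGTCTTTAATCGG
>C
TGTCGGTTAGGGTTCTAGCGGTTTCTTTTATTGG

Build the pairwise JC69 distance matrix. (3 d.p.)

d(A,B) = 0.824, d(A,C) = 0.597, d(B,C) = 0.597

A–B: 17/34 sites differ → p = 0.5, d = −0.75 ln(1 − 0.666667) = 0.823960 ≈ 0.824.
A–C: 14/34 sites differ → p ≈ 0.411765, d = −0.75 ln(1 − 0.54902) = 0.597249 ≈ 0.597.
B–C: 14/34 sites differ → p ≈ 0.411765, d = −0.75 ln(1 − 0.54902) = 0.597249 ≈ 0.597.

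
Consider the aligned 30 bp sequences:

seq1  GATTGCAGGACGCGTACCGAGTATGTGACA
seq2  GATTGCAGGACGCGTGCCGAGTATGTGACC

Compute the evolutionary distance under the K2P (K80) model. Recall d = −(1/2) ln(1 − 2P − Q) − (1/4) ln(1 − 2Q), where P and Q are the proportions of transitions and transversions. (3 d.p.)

0.070

Of 30 sites, 1 differences are transitions and 1 are transversions, so P = 1/30 ≈ 0.033333 and Q = 1/30 ≈ 0.033333.
Under the Kimura two-parameter model, d = −½ ln(1 − 2P − Q) − ¼ ln(1 − 2Q).
1 − 2P − Q = 0.900001, giving −½ ln(0.900001) = 0.052680.
1 − 2Q = 0.933334, giving −¼ ln(0.933334) = 0.017248.
d = 0.052680 + 0.017248 = 0.069928.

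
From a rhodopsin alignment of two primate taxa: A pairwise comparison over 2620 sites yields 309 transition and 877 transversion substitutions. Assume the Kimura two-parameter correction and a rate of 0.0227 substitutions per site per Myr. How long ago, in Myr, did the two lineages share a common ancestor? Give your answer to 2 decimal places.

15.41

P = 309/2620 ≈ 0.117939 and Q = 877/2620 ≈ 0.334733.
Under the Kimura two-parameter model, d = −½ ln(1 − 2P − Q) − ¼ ln(1 − 2Q).
1 − 2P − Q = 0.429389, giving −½ ln(0.429389) = 0.422696.
1 − 2Q = 0.330534, giving −¼ ln(0.330534) = 0.276761.
d = 0.422696 + 0.276761 = 0.699457.
Under a molecular clock d = 2μt, so t = d/(2μ) = 0.699457 / (2 × 0.0227) = 15.41 Myr.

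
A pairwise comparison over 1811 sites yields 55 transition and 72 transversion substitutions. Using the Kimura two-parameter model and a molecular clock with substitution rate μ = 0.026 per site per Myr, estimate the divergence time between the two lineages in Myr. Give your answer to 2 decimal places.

P = 55/1811 ≈ 0.03037 and Q = 72/1811 ≈ 0.039757.
Under the Kimura two-parameter model, d = −½ ln(1 − 2P − Q) − ¼ ln(1 − 2Q).
1 − 2P − Q = 0.899503, giving −½ ln(0.899503) = 0.052956.
1 − 2Q = 0.920486, giving −¼ ln(0.920486) = 0.020713.
d = 0.052956 + 0.020713 = 0.073669.
Under a molecular clock d = 2μt, so t = d/(2μ) = 0.073669 / (2 × 0.026) = 1.42 Myr.

1.42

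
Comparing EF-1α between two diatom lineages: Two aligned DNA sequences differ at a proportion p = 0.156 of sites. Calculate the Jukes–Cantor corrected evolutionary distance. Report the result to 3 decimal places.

0.175

d = −(3/4) ln(1 − 4p/3) = −0.75 ln(1 − 0.208) = −0.75 ln(0.792)
  = −0.75 × (-0.233194) = 0.174896 substitutions/site.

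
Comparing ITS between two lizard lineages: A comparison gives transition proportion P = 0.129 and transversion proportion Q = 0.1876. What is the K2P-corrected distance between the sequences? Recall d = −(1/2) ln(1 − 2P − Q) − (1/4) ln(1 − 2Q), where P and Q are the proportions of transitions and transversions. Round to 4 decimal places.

0.4125

Under the Kimura two-parameter model, d = −½ ln(1 − 2P − Q) − ¼ ln(1 − 2Q).
1 − 2P − Q = 0.5544, giving −½ ln(0.5544) = 0.294934.
1 − 2Q = 0.6248, giving −¼ ln(0.6248) = 0.117581.
d = 0.294934 + 0.117581 = 0.412515.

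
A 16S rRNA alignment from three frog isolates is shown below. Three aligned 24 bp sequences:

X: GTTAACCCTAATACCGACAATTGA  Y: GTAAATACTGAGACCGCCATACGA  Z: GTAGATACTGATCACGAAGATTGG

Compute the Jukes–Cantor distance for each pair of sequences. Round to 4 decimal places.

d(X,Y) = 0.5199, d(X,Z) = 0.6082, d(Y,Z) = 0.7083

X–Y: 9/24 sites differ → p = 0.375, d = −0.75 ln(1 − 0.5) = 0.519860 ≈ 0.5199.
X–Z: 10/24 sites differ → p ≈ 0.416667, d = −0.75 ln(1 − 0.555556) = 0.608198 ≈ 0.6082.
Y–Z: 11/24 sites differ → p ≈ 0.458333, d = −0.75 ln(1 − 0.611111) = 0.708346 ≈ 0.7083.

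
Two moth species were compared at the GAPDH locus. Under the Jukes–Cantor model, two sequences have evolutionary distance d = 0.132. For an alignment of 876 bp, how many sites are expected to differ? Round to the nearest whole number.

Invert JC69: p = (3/4)(1 − e^(−4d/3)) = 0.75 × (1 − e^(-0.176)) = 0.75 × (1 − 0.838618) = 0.121037.
Expected differing sites = pL ≈ 0.121037 × 876 = 106.028412 ≈ 106.

106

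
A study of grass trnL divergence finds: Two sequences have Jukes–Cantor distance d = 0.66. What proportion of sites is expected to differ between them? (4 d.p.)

p = (3/4)(1 − e^(−4d/3)) = 0.75 × (1 − e^(-0.88)) = 0.75 × (1 − 0.414783) = 0.438913.

0.4389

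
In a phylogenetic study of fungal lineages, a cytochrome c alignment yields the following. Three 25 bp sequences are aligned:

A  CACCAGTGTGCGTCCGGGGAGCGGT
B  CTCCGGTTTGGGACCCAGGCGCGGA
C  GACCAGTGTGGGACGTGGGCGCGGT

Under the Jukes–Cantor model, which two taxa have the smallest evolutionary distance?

A and C

A–B: 9/25 differ, p = 0.360, d = 0.490.
A–C: 6/25 differ, p = 0.240, d = 0.289.
B–C: 8/25 differ, p = 0.320, d = 0.417.
The smallest distance is between A and C.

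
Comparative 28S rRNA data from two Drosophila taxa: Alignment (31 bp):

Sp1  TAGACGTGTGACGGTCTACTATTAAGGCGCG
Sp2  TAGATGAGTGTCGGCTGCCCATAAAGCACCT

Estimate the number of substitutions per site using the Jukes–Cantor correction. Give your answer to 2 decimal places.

The sequences differ at 13 of 31 sites, so p = 13/31 ≈ 0.419355.
d = −(3/4) ln(1 − 4p/3) = −0.75 ln(1 − 0.55914) = −0.75 ln(0.44086)
  = −0.75 × (-0.819028) = 0.614271 substitutions/site.

0.61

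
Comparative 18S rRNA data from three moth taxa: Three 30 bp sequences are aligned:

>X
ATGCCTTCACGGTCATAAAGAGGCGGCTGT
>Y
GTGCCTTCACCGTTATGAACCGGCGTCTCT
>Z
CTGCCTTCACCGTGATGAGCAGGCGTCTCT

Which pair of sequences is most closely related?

X–Y: 8/30 differ, p = 0.267, d = 0.330.
X–Z: 8/30 differ, p = 0.267, d = 0.330.
Y–Z: 4/30 differ, p = 0.133, d = 0.147.
The smallest distance is between Y and Z.

Y and Z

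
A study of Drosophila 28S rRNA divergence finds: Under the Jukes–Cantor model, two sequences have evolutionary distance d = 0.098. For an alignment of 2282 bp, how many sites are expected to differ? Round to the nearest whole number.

210

Invert JC69: p = (3/4)(1 − e^(−4d/3)) = 0.75 × (1 − e^(-0.130667)) = 0.75 × (1 − 0.877510) = 0.091868.
Expected differing sites = pL ≈ 0.091868 × 2282 = 209.642776 ≈ 210.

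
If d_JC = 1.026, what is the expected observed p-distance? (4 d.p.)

0.5590

p = (3/4)(1 − e^(−4d/3)) = 0.75 × (1 − e^(-1.368)) = 0.75 × (1 − 0.254616) = 0.559038.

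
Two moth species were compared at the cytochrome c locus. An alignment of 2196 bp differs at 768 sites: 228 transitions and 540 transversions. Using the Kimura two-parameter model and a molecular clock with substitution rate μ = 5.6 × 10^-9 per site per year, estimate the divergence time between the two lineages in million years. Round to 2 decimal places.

42.09

P = 228/2196 ≈ 0.103825 and Q = 540/2196 ≈ 0.245902.
Under the Kimura two-parameter model, d = −½ ln(1 − 2P − Q) − ¼ ln(1 − 2Q).
1 − 2P − Q = 0.546448, giving −½ ln(0.546448) = 0.302158.
1 − 2Q = 0.508196, giving −¼ ln(0.508196) = 0.169222.
d = 0.302158 + 0.169222 = 0.471380.
Under a molecular clock d = 2μt, so t = d/(2μ) = 0.471380 / (2 × 5.6 × 10^-9) = 42.09 million years.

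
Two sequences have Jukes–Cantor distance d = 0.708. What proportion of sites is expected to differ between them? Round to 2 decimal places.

p = (3/4)(1 − e^(−4d/3)) = 0.75 × (1 − e^(-0.944)) = 0.75 × (1 − 0.389068) = 0.458199.

0.46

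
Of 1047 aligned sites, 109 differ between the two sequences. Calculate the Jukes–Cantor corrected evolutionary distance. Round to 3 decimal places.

0.112

p = 109/1047 ≈ 0.104107.
d = −(3/4) ln(1 − 4p/3) = −0.75 ln(1 − 0.138809) = −0.75 ln(0.861191)
  = −0.75 × (-0.149439) = 0.112079 substitutions/site.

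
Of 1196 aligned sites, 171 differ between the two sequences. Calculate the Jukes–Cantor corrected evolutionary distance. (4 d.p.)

0.1586

p = 171/1196 ≈ 0.142977.
d = −(3/4) ln(1 − 4p/3) = −0.75 ln(1 − 0.190636) = −0.75 ln(0.809364)
  = −0.75 × (-0.211507) = 0.158630 substitutions/site.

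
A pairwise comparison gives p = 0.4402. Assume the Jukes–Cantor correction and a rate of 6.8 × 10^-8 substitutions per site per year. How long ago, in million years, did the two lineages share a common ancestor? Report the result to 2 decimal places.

d = −(3/4) ln(1 − 4p/3) = −0.75 ln(1 − 0.586933) = −0.75 ln(0.413067)
  = −0.75 × (-0.884145) = 0.663109 substitutions/site.
Under a molecular clock d = 2μt, so t = d/(2μ) = 0.663109 / (2 × 6.8 × 10^-8) = 4.88 million years.

4.88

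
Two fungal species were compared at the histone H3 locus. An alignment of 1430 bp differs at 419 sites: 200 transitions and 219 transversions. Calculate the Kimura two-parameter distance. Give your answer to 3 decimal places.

0.375

P = 200/1430 ≈ 0.13986 and Q = 219/1430 ≈ 0.153147.
Under the Kimura two-parameter model, d = −½ ln(1 − 2P − Q) − ¼ ln(1 − 2Q).
1 − 2P − Q = 0.567133, giving −½ ln(0.567133) = 0.283581.
1 − 2Q = 0.693706, giving −¼ ln(0.693706) = 0.091427.
d = 0.283581 + 0.091427 = 0.375008.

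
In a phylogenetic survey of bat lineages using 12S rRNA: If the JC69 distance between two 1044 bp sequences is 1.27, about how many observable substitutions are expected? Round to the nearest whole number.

Invert JC69: p = (3/4)(1 − e^(−4d/3)) = 0.75 × (1 − e^(-1.693333)) = 0.75 × (1 − 0.183906) = 0.612071.
Expected differing sites = pL ≈ 0.612071 × 1044 = 639.002124 ≈ 639.

639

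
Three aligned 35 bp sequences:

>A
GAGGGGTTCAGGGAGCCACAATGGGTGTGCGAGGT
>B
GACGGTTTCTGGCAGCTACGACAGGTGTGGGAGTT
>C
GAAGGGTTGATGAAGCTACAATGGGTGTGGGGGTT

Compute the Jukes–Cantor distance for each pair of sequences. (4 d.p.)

d(A,B) = 0.3597, d(A,C) = 0.2726, d(B,C) = 0.3597

A–B: 10/35 sites differ → p ≈ 0.285714, d = −0.75 ln(1 − 0.380952) = 0.359679 ≈ 0.3597.
A–C: 8/35 sites differ → p ≈ 0.228571, d = −0.75 ln(1 − 0.304761) = 0.272625 ≈ 0.2726.
B–C: 10/35 sites differ → p ≈ 0.285714, d = −0.75 ln(1 − 0.380952) = 0.359679 ≈ 0.3597.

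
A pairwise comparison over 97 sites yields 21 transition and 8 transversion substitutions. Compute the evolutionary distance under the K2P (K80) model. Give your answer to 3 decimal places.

0.407

P = 21/97 ≈ 0.216495 and Q = 8/97 ≈ 0.082474.
Under the Kimura two-parameter model, d = −½ ln(1 − 2P − Q) − ¼ ln(1 − 2Q).
1 − 2P − Q = 0.484536, giving −½ ln(0.484536) = 0.362282.
1 − 2Q = 0.835052, giving −¼ ln(0.835052) = 0.045065.
d = 0.362282 + 0.045065 = 0.407347.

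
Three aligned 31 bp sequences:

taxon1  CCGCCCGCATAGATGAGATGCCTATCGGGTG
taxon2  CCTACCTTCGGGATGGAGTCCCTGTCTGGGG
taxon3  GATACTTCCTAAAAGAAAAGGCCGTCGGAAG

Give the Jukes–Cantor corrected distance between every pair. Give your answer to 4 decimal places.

d(taxon1,taxon2) = 0.6913, d(taxon1,taxon3) = 0.8740, d(taxon2,taxon3) = 0.9853

taxon1–taxon2: 14/31 sites differ → p ≈ 0.451613, d = −0.75 ln(1 − 0.602151) = 0.691262 ≈ 0.6913.
taxon1–taxon3: 16/31 sites differ → p ≈ 0.516129, d = −0.75 ln(1 − 0.688172) = 0.873978 ≈ 0.8740.
taxon2–taxon3: 17/31 sites differ → p ≈ 0.548387, d = −0.75 ln(1 − 0.731183) = 0.985293 ≈ 0.9853.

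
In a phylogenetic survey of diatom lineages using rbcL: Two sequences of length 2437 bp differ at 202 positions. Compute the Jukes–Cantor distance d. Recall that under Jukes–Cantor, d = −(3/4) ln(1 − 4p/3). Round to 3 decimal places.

p = 202/2437 ≈ 0.082889.
d = −(3/4) ln(1 − 4p/3) = −0.75 ln(1 − 0.110519) = −0.75 ln(0.889481)
  = −0.75 × (-0.117117) = 0.087838 substitutions/site.

0.088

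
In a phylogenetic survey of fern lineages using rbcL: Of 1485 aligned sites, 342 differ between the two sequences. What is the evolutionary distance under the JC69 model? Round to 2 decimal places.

p = 342/1485 ≈ 0.230303.
d = −(3/4) ln(1 − 4p/3) = −0.75 ln(1 − 0.307071) = −0.75 ln(0.692929)
  = −0.75 × (-0.366828) = 0.275121 substitutions/site.

0.28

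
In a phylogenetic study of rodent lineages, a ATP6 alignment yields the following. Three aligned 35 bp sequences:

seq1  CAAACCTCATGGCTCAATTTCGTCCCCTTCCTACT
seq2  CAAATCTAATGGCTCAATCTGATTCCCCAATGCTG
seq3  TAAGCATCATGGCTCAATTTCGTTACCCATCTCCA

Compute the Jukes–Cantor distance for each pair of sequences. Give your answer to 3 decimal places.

d(seq1,seq2) = 0.572, d(seq1,seq3) = 0.360, d(seq2,seq3) = 0.572

seq1–seq2: 14/35 sites differ → p = 0.4, d = −0.75 ln(1 − 0.533333) = 0.571605 ≈ 0.572.
seq1–seq3: 10/35 sites differ → p ≈ 0.285714, d = −0.75 ln(1 − 0.380952) = 0.359679 ≈ 0.360.
seq2–seq3: 14/35 sites differ → p = 0.4, d = −0.75 ln(1 − 0.533333) = 0.571605 ≈ 0.572.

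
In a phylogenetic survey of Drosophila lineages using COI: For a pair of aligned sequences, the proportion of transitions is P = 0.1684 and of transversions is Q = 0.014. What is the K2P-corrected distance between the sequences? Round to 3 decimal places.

0.223

Under the Kimura two-parameter model, d = −½ ln(1 − 2P − Q) − ¼ ln(1 − 2Q).
1 − 2P − Q = 0.6492, giving −½ ln(0.6492) = 0.216007.
1 − 2Q = 0.972, giving −¼ ln(0.972) = 0.007100.
d = 0.216007 + 0.007100 = 0.223107.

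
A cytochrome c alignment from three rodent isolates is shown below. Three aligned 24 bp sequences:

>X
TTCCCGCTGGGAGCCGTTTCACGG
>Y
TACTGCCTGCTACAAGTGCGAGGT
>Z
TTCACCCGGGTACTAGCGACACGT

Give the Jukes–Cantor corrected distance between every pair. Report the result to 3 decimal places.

X–Y: 14/24 sites differ → p ≈ 0.583333, d = −0.75 ln(1 − 0.777777) = 1.128055 ≈ 1.128.
X–Z: 11/24 sites differ → p ≈ 0.458333, d = −0.75 ln(1 − 0.611111) = 0.708346 ≈ 0.708.
Y–Z: 10/24 sites differ → p ≈ 0.416667, d = −0.75 ln(1 − 0.555556) = 0.608198 ≈ 0.608.

d(X,Y) = 1.128, d(X,Z) = 0.708, d(Y,Z) = 0.608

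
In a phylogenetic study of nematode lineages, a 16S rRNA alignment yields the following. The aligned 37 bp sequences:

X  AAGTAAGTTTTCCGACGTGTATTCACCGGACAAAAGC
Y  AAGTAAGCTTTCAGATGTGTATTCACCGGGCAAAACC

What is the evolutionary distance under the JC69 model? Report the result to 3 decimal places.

The sequences differ at 5 of 37 sites (8, 13, 16, 30, 36), so p = 5/37 ≈ 0.135135.
d = −(3/4) ln(1 − 4p/3) = −0.75 ln(1 − 0.18018) = −0.75 ln(0.81982)
  = −0.75 × (-0.198670) = 0.149003 substitutions/site.

0.149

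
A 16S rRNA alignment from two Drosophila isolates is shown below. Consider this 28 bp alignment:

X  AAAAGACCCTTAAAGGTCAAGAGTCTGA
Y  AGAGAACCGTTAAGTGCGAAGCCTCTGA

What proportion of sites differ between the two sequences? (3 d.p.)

0.357

The sequences differ at 10 of 28 positions (sites 2, 4, 5, 9, 14, 15, 17, 18, 22, 23).
p = 10/28 = 0.357142… ≈ 0.357 (to 3 d.p.).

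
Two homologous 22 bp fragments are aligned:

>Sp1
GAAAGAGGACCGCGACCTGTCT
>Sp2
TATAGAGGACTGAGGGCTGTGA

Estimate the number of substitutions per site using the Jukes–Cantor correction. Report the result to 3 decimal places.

0.497

The sequences differ at 8 of 22 sites (1, 3, 11, 13, 15, 16, 21, 22), so p = 8/22 ≈ 0.363636.
d = −(3/4) ln(1 − 4p/3) = −0.75 ln(1 − 0.484848) = −0.75 ln(0.515152)
  = −0.75 × (-0.663293) = 0.497470 substitutions/site.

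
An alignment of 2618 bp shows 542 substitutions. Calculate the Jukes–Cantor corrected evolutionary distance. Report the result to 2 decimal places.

0.24

p = 542/2618 ≈ 0.207028.
d = −(3/4) ln(1 − 4p/3) = −0.75 ln(1 − 0.276037) = −0.75 ln(0.723963)
  = −0.75 × (-0.323015) = 0.242261 substitutions/site.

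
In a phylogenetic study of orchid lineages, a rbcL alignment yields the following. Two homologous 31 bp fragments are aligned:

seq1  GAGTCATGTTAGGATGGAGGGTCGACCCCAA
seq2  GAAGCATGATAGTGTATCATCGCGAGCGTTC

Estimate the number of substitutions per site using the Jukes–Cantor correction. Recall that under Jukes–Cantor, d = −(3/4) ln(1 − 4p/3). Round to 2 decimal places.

The sequences differ at 17 of 31 sites, so p = 17/31 ≈ 0.548387.
d = −(3/4) ln(1 − 4p/3) = −0.75 ln(1 − 0.731183) = −0.75 ln(0.268817)
  = −0.75 × (-1.313724) = 0.985293 substitutions/site.

0.99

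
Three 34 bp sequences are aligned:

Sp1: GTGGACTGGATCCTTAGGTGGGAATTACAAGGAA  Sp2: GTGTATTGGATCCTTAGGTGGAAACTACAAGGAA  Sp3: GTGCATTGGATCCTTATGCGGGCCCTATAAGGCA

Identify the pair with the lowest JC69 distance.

Sp1–Sp2: 4/34 differ, p = 0.118, d = 0.128.
Sp1–Sp3: 9/34 differ, p = 0.265, d = 0.326.
Sp2–Sp3: 8/34 differ, p = 0.235, d = 0.282.
The smallest distance is between Sp1 and Sp2.

Sp1 and Sp2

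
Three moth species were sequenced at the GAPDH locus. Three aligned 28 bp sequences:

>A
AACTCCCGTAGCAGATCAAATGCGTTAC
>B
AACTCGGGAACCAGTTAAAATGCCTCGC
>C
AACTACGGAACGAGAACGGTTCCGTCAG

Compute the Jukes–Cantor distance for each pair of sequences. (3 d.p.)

d(A,B) = 0.420, d(A,C) = 0.635, d(B,C) = 0.724

A–B: 9/28 sites differ → p ≈ 0.321429, d = −0.75 ln(1 − 0.428572) = 0.419713 ≈ 0.420.
A–C: 12/28 sites differ → p ≈ 0.428571, d = −0.75 ln(1 − 0.571428) = 0.635472 ≈ 0.635.
B–C: 13/28 sites differ → p ≈ 0.464286, d = −0.75 ln(1 − 0.619048) = 0.723811 ≈ 0.724.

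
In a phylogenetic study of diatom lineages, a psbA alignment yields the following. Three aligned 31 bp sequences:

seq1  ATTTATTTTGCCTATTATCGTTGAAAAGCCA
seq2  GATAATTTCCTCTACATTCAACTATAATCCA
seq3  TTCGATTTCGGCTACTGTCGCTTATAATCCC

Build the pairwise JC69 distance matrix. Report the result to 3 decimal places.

d(seq1,seq2) = 0.777, d(seq1,seq3) = 0.544, d(seq2,seq3) = 0.544

seq1–seq2: 15/31 sites differ → p ≈ 0.483871, d = −0.75 ln(1 − 0.645161) = 0.777068 ≈ 0.777.
seq1–seq3: 12/31 sites differ → p ≈ 0.387097, d = −0.75 ln(1 − 0.516129) = 0.544453 ≈ 0.544.
seq2–seq3: 12/31 sites differ → p ≈ 0.387097, d = −0.75 ln(1 − 0.516129) = 0.544453 ≈ 0.544.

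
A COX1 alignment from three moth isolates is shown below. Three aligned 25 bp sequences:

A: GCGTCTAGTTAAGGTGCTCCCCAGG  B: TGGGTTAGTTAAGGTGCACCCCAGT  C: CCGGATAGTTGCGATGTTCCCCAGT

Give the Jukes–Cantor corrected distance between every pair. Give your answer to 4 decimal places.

d(A,B) = 0.2892, d(A,C) = 0.4172, d(B,C) = 0.4172

A–B: 6/25 sites differ → p = 0.24, d = −0.75 ln(1 − 0.32) = 0.289247 ≈ 0.2892.
A–C: 8/25 sites differ → p = 0.32, d = −0.75 ln(1 − 0.426667) = 0.417216 ≈ 0.4172.
B–C: 8/25 sites differ → p = 0.32, d = −0.75 ln(1 − 0.426667) = 0.417216 ≈ 0.4172.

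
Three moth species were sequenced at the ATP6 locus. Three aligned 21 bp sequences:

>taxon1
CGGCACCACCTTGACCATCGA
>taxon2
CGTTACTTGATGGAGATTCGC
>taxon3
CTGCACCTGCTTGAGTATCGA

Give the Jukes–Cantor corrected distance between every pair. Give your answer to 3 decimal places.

d(taxon1,taxon2) = 0.899, d(taxon1,taxon3) = 0.286, d(taxon2,taxon3) = 0.635

taxon1–taxon2: 11/21 sites differ → p ≈ 0.52381, d = −0.75 ln(1 − 0.698413) = 0.899023 ≈ 0.899.
taxon1–taxon3: 5/21 sites differ → p ≈ 0.238095, d = −0.75 ln(1 − 0.31746) = 0.286451 ≈ 0.286.
taxon2–taxon3: 9/21 sites differ → p ≈ 0.428571, d = −0.75 ln(1 − 0.571428) = 0.635472 ≈ 0.635.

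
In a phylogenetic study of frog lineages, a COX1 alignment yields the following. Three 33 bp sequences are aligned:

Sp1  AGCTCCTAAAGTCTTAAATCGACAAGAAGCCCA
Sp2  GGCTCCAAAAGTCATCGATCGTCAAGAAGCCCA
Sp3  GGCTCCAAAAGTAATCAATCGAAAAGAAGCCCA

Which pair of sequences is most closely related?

Sp1–Sp2: 6/33 differ, p = 0.182, d = 0.208.
Sp1–Sp3: 6/33 differ, p = 0.182, d = 0.208.
Sp2–Sp3: 4/33 differ, p = 0.121, d = 0.132.
The smallest distance is between Sp2 and Sp3.

Sp2 and Sp3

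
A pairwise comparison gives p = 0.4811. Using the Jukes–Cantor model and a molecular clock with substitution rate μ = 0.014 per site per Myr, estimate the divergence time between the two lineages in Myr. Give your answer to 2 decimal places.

d = −(3/4) ln(1 − 4p/3) = −0.75 ln(1 − 0.641467) = −0.75 ln(0.358533)
  = −0.75 × (-1.025735) = 0.769301 substitutions/site.
Under a molecular clock d = 2μt, so t = d/(2μ) = 0.769301 / (2 × 0.014) = 27.48 Myr.

27.48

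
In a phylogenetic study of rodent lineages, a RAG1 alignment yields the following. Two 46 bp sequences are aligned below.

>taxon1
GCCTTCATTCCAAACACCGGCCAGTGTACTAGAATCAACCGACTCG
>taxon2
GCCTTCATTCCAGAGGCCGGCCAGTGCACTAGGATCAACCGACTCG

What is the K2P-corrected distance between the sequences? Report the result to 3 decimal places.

0.120

Of 46 sites, 4 differences are transitions and 1 are transversions, so P = 4/46 ≈ 0.086957 and Q = 1/46 ≈ 0.021739.
Under the Kimura two-parameter model, d = −½ ln(1 − 2P − Q) − ¼ ln(1 − 2Q).
1 − 2P − Q = 0.804347, giving −½ ln(0.804347) = 0.108862.
1 − 2Q = 0.956522, giving −¼ ln(0.956522) = 0.011113.
d = 0.108862 + 0.011113 = 0.119975.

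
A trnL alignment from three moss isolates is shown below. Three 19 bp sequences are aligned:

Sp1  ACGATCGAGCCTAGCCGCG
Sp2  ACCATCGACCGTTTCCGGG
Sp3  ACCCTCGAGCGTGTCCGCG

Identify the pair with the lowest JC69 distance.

Sp2 and Sp3

Sp1–Sp2: 6/19 differ, p = 0.316, d = 0.410.
Sp1–Sp3: 5/19 differ, p = 0.263, d = 0.324.
Sp2–Sp3: 4/19 differ, p = 0.211, d = 0.247.
The smallest distance is between Sp2 and Sp3.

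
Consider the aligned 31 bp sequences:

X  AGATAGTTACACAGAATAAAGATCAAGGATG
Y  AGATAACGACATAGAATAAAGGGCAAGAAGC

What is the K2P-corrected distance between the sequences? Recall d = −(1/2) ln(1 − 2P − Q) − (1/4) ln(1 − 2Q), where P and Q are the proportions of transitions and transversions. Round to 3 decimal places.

Of 31 sites, 5 differences are transitions and 4 are transversions, so P = 5/31 ≈ 0.16129 and Q = 4/31 ≈ 0.129032.
Under the Kimura two-parameter model, d = −½ ln(1 − 2P − Q) − ¼ ln(1 − 2Q).
1 − 2P − Q = 0.548388, giving −½ ln(0.548388) = 0.300386.
1 − 2Q = 0.741936, giving −¼ ln(0.741936) = 0.074623.
d = 0.300386 + 0.074623 = 0.375009.

0.375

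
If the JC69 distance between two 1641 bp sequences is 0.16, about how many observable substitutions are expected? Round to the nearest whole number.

236

Invert JC69: p = (3/4)(1 − e^(−4d/3)) = 0.75 × (1 − e^(-0.213333)) = 0.75 × (1 − 0.807887) = 0.144085.
Expected differing sites = pL ≈ 0.144085 × 1641 = 236.443485 ≈ 236.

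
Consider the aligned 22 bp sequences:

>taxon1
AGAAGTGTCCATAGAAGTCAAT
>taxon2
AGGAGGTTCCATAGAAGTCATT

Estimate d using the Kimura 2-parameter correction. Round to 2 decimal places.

Of 22 sites, 1 differences are transitions and 3 are transversions, so P = 1/22 ≈ 0.045455 and Q = 3/22 ≈ 0.136364.
Under the Kimura two-parameter model, d = −½ ln(1 − 2P − Q) − ¼ ln(1 − 2Q).
1 − 2P − Q = 0.772726, giving −½ ln(0.772726) = 0.128915.
1 − 2Q = 0.727272, giving −¼ ln(0.727272) = 0.079614.
d = 0.128915 + 0.079614 = 0.208529.

0.21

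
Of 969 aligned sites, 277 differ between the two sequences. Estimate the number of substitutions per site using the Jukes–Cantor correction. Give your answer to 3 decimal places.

p = 277/969 ≈ 0.285862.
d = −(3/4) ln(1 − 4p/3) = −0.75 ln(1 − 0.381149) = −0.75 ln(0.618851)
  = −0.75 × (-0.479891) = 0.359918 substitutions/site.

0.360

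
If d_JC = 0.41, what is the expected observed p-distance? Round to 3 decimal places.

p = (3/4)(1 − e^(−4d/3)) = 0.75 × (1 − e^(-0.546667)) = 0.75 × (1 − 0.578876) = 0.315843.

0.316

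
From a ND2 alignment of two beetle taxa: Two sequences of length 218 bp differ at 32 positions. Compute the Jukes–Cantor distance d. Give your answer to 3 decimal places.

0.163

p = 32/218 ≈ 0.146789.
d = −(3/4) ln(1 − 4p/3) = −0.75 ln(1 − 0.195719) = −0.75 ln(0.804281)
  = −0.75 × (-0.217807) = 0.163355 substitutions/site.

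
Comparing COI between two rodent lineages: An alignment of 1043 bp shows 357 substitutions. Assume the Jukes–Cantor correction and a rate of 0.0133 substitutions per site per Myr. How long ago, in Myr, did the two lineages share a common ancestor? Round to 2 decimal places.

17.19

p = 357/1043 ≈ 0.342282.
d = −(3/4) ln(1 − 4p/3) = −0.75 ln(1 − 0.456376) = −0.75 ln(0.543624)
  = −0.75 × (-0.609497) = 0.457123 substitutions/site.
Under a molecular clock d = 2μt, so t = d/(2μ) = 0.457123 / (2 × 0.0133) = 17.19 Myr.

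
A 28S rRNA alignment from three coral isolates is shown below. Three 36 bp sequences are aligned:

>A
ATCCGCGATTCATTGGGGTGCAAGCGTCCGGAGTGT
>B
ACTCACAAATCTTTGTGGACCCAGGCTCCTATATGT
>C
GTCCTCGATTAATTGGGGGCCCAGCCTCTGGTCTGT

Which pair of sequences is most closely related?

A–B: 16/36 differ, p = 0.444, d = 0.673.
A–C: 10/36 differ, p = 0.278, d = 0.347.
B–C: 15/36 differ, p = 0.417, d = 0.608.
The smallest distance is between A and C.

A and C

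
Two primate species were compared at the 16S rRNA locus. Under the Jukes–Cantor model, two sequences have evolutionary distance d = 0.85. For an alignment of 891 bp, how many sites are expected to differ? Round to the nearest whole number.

453

Invert JC69: p = (3/4)(1 − e^(−4d/3)) = 0.75 × (1 − e^(-1.133333)) = 0.75 × (1 − 0.321958) = 0.508532.
Expected differing sites = pL ≈ 0.508532 × 891 = 453.102012 ≈ 453.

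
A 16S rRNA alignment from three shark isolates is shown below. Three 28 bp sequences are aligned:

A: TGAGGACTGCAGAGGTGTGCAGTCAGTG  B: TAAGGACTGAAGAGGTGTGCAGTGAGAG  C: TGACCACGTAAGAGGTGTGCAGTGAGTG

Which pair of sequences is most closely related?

A and B

A–B: 4/28 differ, p = 0.143, d = 0.158.
A–C: 6/28 differ, p = 0.214, d = 0.252.
B–C: 6/28 differ, p = 0.214, d = 0.252.
The smallest distance is between A and B.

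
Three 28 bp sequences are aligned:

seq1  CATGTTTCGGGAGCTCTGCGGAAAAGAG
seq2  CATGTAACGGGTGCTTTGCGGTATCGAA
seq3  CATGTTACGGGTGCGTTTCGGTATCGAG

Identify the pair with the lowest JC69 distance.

seq2 and seq3

seq1–seq2: 8/28 differ, p = 0.286, d = 0.360.
seq1–seq3: 8/28 differ, p = 0.286, d = 0.360.
seq2–seq3: 4/28 differ, p = 0.143, d = 0.158.
The smallest distance is between seq2 and seq3.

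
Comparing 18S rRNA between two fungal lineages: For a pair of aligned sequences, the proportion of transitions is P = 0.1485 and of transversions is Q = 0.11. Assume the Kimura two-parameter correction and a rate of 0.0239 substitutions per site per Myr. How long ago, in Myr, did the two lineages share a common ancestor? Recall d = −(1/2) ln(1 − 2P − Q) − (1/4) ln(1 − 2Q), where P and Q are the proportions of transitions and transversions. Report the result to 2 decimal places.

Under the Kimura two-parameter model, d = −½ ln(1 − 2P − Q) − ¼ ln(1 − 2Q).
1 − 2P − Q = 0.593, giving −½ ln(0.593) = 0.261280.
1 − 2Q = 0.78, giving −¼ ln(0.78) = 0.062115.
d = 0.261280 + 0.062115 = 0.323395.
Under a molecular clock d = 2μt, so t = d/(2μ) = 0.323395 / (2 × 0.0239) = 6.77 Myr.

6.77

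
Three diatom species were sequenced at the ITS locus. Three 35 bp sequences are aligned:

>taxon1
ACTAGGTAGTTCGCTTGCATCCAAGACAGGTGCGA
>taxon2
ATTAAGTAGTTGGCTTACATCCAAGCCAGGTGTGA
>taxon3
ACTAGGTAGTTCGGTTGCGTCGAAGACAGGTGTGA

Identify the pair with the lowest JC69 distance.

taxon1–taxon2: 6/35 differ, p = 0.171, d = 0.195.
taxon1–taxon3: 4/35 differ, p = 0.114, d = 0.124.
taxon2–taxon3: 8/35 differ, p = 0.229, d = 0.273.
The smallest distance is between taxon1 and taxon3.

taxon1 and taxon3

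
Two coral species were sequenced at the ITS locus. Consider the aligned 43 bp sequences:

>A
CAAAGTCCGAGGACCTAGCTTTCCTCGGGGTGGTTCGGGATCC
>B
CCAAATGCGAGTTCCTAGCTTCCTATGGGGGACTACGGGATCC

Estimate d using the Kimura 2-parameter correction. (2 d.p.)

0.39

Of 43 sites, 5 differences are transitions and 8 are transversions, so P = 5/43 ≈ 0.116279 and Q = 8/43 ≈ 0.186047.
Under the Kimura two-parameter model, d = −½ ln(1 − 2P − Q) − ¼ ln(1 − 2Q).
1 − 2P − Q = 0.581395, giving −½ ln(0.581395) = 0.271162.
1 − 2Q = 0.627906, giving −¼ ln(0.627906) = 0.116341.
d = 0.271162 + 0.116341 = 0.387503.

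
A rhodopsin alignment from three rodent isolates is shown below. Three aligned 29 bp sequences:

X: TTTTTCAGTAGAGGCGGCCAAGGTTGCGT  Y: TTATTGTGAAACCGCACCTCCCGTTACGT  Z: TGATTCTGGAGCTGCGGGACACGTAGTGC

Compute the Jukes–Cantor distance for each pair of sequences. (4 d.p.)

X–Y: 14/29 sites differ → p ≈ 0.482759, d = −0.75 ln(1 − 0.643679) = 0.773942 ≈ 0.7739.
X–Z: 13/29 sites differ → p ≈ 0.448276, d = −0.75 ln(1 − 0.597701) = 0.682920 ≈ 0.6829.
Y–Z: 14/29 sites differ → p ≈ 0.482759, d = −0.75 ln(1 − 0.643679) = 0.773942 ≈ 0.7739.

d(X,Y) = 0.7739, d(X,Z) = 0.6829, d(Y,Z) = 0.7739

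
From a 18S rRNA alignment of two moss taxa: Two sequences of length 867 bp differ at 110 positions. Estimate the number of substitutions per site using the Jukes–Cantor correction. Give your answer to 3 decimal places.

0.139

p = 110/867 ≈ 0.126874.
d = −(3/4) ln(1 − 4p/3) = −0.75 ln(1 − 0.169165) = −0.75 ln(0.830835)
  = −0.75 × (-0.185324) = 0.138993 substitutions/site.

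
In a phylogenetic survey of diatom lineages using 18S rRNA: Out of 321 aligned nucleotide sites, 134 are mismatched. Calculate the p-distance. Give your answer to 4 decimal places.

p = 134/321 = 0.417445… ≈ 0.4174 (to 4 d.p.).

0.4174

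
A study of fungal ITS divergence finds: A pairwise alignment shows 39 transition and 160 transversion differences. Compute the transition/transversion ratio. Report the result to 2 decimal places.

R = 39/160 = 0.24375 ≈ 0.24 (to 2 d.p.).

0.24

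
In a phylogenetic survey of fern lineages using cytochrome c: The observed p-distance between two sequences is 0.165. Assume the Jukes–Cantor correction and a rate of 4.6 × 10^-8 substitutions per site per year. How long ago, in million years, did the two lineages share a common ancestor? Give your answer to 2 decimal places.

2.03

d = −(3/4) ln(1 − 4p/3) = −0.75 ln(1 − 0.22) = −0.75 ln(0.78)
  = −0.75 × (-0.248461) = 0.186346 substitutions/site.
Under a molecular clock d = 2μt, so t = d/(2μ) = 0.186346 / (2 × 4.6 × 10^-8) = 2.03 million years.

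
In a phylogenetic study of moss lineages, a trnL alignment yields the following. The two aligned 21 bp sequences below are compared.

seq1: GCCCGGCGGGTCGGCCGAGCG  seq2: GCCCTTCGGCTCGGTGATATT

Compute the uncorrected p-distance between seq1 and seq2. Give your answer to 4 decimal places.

The sequences differ at 10 of 21 positions (sites 5, 6, 10, 15, 16, 17, 18, 19, 20, 21).
p = 10/21 = 0.476190… ≈ 0.4762 (to 4 d.p.).

0.4762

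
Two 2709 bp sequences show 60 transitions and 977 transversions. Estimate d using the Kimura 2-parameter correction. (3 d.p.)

0.579

P = 60/2709 ≈ 0.022148 and Q = 977/2709 ≈ 0.36065.
Under the Kimura two-parameter model, d = −½ ln(1 − 2P − Q) − ¼ ln(1 − 2Q).
1 − 2P − Q = 0.595054, giving −½ ln(0.595054) = 0.259552.
1 − 2Q = 0.2787, giving −¼ ln(0.2787) = 0.319405.
d = 0.259552 + 0.319405 = 0.578957.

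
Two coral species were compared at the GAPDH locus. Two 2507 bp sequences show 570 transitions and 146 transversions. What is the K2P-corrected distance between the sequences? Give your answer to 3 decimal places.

0.391

P = 570/2507 ≈ 0.227363 and Q = 146/2507 ≈ 0.058237.
Under the Kimura two-parameter model, d = −½ ln(1 − 2P − Q) − ¼ ln(1 − 2Q).
1 − 2P − Q = 0.487037, giving −½ ln(0.487037) = 0.359708.
1 − 2Q = 0.883526, giving −¼ ln(0.883526) = 0.030959.
d = 0.359708 + 0.030959 = 0.390667.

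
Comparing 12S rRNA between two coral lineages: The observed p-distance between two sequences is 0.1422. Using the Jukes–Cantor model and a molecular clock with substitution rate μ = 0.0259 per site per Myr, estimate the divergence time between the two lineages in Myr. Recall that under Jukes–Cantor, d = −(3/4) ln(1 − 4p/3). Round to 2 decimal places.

3.04

d = −(3/4) ln(1 − 4p/3) = −0.75 ln(1 − 0.1896) = −0.75 ln(0.8104)
  = −0.75 × (-0.210227) = 0.157670 substitutions/site.
Under a molecular clock d = 2μt, so t = d/(2μ) = 0.157670 / (2 × 0.0259) = 3.04 Myr.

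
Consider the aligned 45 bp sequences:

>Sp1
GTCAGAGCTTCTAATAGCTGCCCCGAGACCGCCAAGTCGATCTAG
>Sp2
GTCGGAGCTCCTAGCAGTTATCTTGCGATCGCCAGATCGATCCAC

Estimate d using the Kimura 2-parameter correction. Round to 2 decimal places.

Of 45 sites, 13 differences are transitions and 2 are transversions, so P = 13/45 ≈ 0.288889 and Q = 2/45 ≈ 0.044444.
Under the Kimura two-parameter model, d = −½ ln(1 − 2P − Q) − ¼ ln(1 − 2Q).
1 − 2P − Q = 0.377778, giving −½ ln(0.377778) = 0.486724.
1 − 2Q = 0.911112, giving −¼ ln(0.911112) = 0.023272.
d = 0.486724 + 0.023272 = 0.509996.

0.51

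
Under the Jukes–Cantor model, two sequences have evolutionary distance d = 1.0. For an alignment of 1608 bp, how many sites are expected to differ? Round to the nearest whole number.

888

Invert JC69: p = (3/4)(1 − e^(−4d/3)) = 0.75 × (1 − e^(-1.333333)) = 0.75 × (1 − 0.263597) = 0.552302.
Expected differing sites = pL ≈ 0.552302 × 1608 = 888.101616 ≈ 888.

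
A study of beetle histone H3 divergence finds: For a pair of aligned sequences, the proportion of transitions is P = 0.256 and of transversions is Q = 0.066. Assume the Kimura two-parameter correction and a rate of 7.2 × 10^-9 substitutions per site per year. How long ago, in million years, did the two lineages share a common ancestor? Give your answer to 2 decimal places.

Under the Kimura two-parameter model, d = −½ ln(1 − 2P − Q) − ¼ ln(1 − 2Q).
1 − 2P − Q = 0.422, giving −½ ln(0.422) = 0.431375.
1 − 2Q = 0.868, giving −¼ ln(0.868) = 0.035391.
d = 0.431375 + 0.035391 = 0.466766.
Under a molecular clock d = 2μt, so t = d/(2μ) = 0.466766 / (2 × 7.2 × 10^-9) = 32.41 million years.

32.41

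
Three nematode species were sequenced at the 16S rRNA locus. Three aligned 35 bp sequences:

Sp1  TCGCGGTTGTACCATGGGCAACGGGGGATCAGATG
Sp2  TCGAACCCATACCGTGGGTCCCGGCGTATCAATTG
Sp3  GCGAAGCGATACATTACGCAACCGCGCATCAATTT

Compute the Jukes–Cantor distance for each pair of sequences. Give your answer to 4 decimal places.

d(Sp1,Sp2) = 0.5716, d(Sp1,Sp3) = 0.7053, d(Sp2,Sp3) = 0.5128

Sp1–Sp2: 14/35 sites differ → p = 0.4, d = −0.75 ln(1 − 0.533333) = 0.571605 ≈ 0.5716.
Sp1–Sp3: 16/35 sites differ → p ≈ 0.457143, d = −0.75 ln(1 − 0.609524) = 0.705292 ≈ 0.7053.
Sp2–Sp3: 13/35 sites differ → p ≈ 0.371429, d = −0.75 ln(1 − 0.495239) = 0.512753 ≈ 0.5128.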